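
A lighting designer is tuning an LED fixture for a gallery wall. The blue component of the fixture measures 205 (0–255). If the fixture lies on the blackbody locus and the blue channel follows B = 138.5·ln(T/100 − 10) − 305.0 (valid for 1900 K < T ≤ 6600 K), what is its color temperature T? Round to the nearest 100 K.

5000 K

ln(t − 10) = (205 + 305.0) / 138.5 = 3.6823.
t − 10 = e^3.6823 = 39.738, so t = 49.738.
T = 100·t = 4974 K → 5000 K to the nearest 100 K.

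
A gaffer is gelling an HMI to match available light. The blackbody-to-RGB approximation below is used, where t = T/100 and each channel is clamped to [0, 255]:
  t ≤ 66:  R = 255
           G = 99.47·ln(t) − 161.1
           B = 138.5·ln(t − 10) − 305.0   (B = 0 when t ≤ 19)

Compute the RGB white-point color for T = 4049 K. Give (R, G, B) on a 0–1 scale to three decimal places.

t = 4049/100 = 40.49; the t ≤ 66 branch applies.
R = 255 by definition for t ≤ 66.
G = 99.47·ln 40.49 − 161.1 = 99.47·3.7011 − 161.1 = 207.044.
B = 138.5·ln(40.49 − 10) − 305.0 = 138.5·ln 30.49 − 305.0 = 138.5·3.4174 − 305.0 = 168.310.
Dividing each by 255: (1.0000, 0.8119, 0.6600) → (1.000, 0.812, 0.660).

(1.000, 0.812, 0.660)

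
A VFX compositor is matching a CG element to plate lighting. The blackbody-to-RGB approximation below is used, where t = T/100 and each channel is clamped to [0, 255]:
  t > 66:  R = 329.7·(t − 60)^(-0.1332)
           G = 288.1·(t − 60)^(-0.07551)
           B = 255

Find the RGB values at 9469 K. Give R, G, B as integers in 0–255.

t = 9469/100 = 94.69; the t > 66 branch applies.
R = 329.7·(94.69 − 60)^(-0.1332) = 329.7·34.69^(-0.1332) = 329.7·0.62351 = 205.572.
G = 288.1·(94.69 − 60)^(-0.07551) = 288.1·34.69^(-0.07551) = 288.1·0.76507 = 220.416.
B = 255 by definition for t > 66.
Rounded: (206, 220, 255).

R=206, G=220, B=255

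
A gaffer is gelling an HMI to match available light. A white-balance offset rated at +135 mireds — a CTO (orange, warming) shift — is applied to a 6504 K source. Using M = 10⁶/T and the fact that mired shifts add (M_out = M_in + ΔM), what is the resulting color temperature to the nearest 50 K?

M_in = 10⁶/6504 = 153.75 mireds.
M_out = 153.75 + (+135) = 288.75 mireds.
T_out = 10⁶/288.75 = 3463.2 K → 3450 K.

3450 K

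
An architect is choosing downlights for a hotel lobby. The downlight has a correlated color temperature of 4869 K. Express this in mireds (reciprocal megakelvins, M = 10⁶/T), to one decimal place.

M = 10⁶ / 4869 = 205.381 → 205.4 mireds.

205.4 mireds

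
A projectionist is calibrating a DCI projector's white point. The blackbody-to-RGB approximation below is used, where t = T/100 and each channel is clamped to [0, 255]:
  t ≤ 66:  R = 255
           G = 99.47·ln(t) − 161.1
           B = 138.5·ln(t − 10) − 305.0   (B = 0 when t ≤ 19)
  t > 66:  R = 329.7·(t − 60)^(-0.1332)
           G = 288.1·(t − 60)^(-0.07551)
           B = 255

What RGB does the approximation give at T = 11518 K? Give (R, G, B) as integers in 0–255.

t = 11518/100 = 115.18; the t > 66 branch applies.
R = 329.7·(115.18 − 60)^(-0.1332) = 329.7·55.18^(-0.1332) = 329.7·0.58613 = 193.247.
G = 288.1·(115.18 − 60)^(-0.07551) = 288.1·55.18^(-0.07551) = 288.1·0.73872 = 212.824.
B = 255 by definition for t > 66.
Rounded: (193, 213, 255).

(193, 213, 255)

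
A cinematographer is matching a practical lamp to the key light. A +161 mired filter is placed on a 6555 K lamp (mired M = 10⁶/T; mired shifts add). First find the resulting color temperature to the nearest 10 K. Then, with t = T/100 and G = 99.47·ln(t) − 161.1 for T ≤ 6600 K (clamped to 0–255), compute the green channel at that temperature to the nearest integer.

183

M_in = 10⁶/6555 = 152.56; M_out = 152.56 + (+161) = 313.56.
T_out = 10⁶/313.56 = 3189.2 K → 3190 K; t = 31.9.
G = 99.47·ln 31.9 − 161.1 = 99.47·3.4626 − 161.1 = 183.325.
Rounded: 183.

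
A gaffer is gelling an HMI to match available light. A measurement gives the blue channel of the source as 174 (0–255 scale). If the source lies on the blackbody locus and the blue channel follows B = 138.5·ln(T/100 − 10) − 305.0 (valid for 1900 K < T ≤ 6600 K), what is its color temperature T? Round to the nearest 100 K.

4200 K

ln(t − 10) = (174 + 305.0) / 138.5 = 3.4585.
t − 10 = e^3.4585 = 31.769, so t = 41.769.
T = 100·t = 4177 K → 4200 K to the nearest 100 K.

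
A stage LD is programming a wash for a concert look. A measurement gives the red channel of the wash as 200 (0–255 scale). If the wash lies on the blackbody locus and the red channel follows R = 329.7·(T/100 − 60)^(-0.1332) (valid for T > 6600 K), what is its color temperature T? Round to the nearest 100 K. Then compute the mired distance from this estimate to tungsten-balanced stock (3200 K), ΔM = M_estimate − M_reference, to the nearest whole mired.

(t − 60)^(-0.1332) = 200/329.7 = 0.60661.
t − 60 = 0.60661^(1/-0.1332) = 0.60661^(-7.508) = 42.638, so t = 102.638.
T = 100·t = 10264 K → 10300 K to the nearest 100 K.
M_estimate = 10⁶/10300 = 97.09; M_reference = 10⁶/3200 = 312.50.
ΔM = 97.09 − 312.50 = -215.41 → -215 mireds.

-215 mireds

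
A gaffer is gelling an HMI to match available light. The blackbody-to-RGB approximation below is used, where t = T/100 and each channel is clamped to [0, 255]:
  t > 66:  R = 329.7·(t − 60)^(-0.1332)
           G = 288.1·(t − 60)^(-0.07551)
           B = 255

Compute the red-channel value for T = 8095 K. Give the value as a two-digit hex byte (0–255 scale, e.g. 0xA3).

t = 8095/100 = 80.95; the t > 66 branch applies.
R = 329.7·(80.95 − 60)^(-0.1332) = 329.7·20.95^(-0.1332) = 329.7·0.66683 = 219.855.
Rounded: 220; in hex, 0xDC.

0xDC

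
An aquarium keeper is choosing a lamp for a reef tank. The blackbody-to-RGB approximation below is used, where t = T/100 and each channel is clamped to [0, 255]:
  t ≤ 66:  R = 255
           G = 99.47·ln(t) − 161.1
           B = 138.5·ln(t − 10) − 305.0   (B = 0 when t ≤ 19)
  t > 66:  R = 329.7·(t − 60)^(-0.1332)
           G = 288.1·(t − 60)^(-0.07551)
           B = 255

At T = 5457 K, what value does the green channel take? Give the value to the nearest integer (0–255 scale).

t = 5457/100 = 54.57; the t ≤ 66 branch applies.
G = 99.47·ln 54.57 − 161.1 = 99.47·3.9995 − 161.1 = 236.729.
Rounded: 237.

237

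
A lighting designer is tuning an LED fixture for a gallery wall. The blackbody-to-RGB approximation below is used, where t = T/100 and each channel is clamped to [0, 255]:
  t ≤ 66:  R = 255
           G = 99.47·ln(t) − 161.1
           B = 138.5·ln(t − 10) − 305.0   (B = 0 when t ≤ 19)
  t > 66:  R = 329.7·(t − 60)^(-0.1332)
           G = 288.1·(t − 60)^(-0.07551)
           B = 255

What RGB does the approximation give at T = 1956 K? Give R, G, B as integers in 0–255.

R=255, G=135, B=8

t = 1956/100 = 19.56; the t ≤ 66 branch applies.
R = 255 by definition for t ≤ 66.
G = 99.47·ln 19.56 − 161.1 = 99.47·2.9735 − 161.1 = 134.673.
B = 138.5·ln(19.56 − 10) − 305.0 = 138.5·ln 9.56 − 305.0 = 138.5·2.2576 − 305.0 = 7.676.
Rounded: (255, 135, 8).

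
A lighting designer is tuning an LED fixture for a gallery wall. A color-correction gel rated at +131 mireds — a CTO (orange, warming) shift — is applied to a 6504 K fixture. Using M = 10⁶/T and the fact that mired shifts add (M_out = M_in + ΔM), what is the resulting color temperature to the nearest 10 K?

3510 K

M_in = 10⁶/6504 = 153.75 mireds.
M_out = 153.75 + (+131) = 284.75 mireds.
T_out = 10⁶/284.75 = 3511.8 K → 3510 K.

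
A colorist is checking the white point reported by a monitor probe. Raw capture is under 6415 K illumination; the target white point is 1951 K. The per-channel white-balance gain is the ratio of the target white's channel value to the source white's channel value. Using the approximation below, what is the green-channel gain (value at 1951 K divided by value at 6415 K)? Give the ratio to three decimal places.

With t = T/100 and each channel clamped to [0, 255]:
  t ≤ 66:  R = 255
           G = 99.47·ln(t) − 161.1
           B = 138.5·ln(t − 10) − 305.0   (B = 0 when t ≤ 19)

0.532

At 6415 K (t = 64.15):
  G = 99.47·ln 64.15 − 161.1 = 99.47·4.1612 − 161.1 = 252.817.
At 1951 K (t = 19.51):
  G = 99.47·ln 19.51 − 161.1 = 99.47·2.9709 − 161.1 = 134.418.
Gain = 134.418 / 252.817 = 0.5317 → 0.532.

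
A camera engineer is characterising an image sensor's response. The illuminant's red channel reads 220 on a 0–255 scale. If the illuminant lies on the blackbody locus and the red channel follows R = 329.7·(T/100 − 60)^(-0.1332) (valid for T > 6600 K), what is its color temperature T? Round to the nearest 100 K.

8100 K

(t − 60)^(-0.1332) = 220/329.7 = 0.66727.
t − 60 = 0.66727^(1/-0.1332) = 0.66727^(-7.508) = 20.847, so t = 80.847.
T = 100·t = 8085 K → 8100 K to the nearest 100 K.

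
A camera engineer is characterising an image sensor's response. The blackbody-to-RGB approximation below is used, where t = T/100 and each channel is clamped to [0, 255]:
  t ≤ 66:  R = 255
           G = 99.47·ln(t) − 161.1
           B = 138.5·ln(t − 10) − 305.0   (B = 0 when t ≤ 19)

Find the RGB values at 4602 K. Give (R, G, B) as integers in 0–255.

(255, 220, 191)

t = 4602/100 = 46.02; the t ≤ 66 branch applies.
R = 255 by definition for t ≤ 66.
G = 99.47·ln 46.02 − 161.1 = 99.47·3.8291 − 161.1 = 219.778.
B = 138.5·ln(46.02 − 10) − 305.0 = 138.5·ln 36.02 − 305.0 = 138.5·3.5841 − 305.0 = 191.394.
Rounded: (255, 220, 191).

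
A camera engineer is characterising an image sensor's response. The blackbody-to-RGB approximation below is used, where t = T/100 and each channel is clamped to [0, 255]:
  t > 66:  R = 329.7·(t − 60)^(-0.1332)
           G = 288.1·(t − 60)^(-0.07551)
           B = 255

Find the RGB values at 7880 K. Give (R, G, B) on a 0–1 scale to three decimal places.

t = 7880/100 = 78.8; the t > 66 branch applies.
R = 329.7·(78.8 − 60)^(-0.1332) = 329.7·18.8^(-0.1332) = 329.7·0.67652 = 223.049.
G = 288.1·(78.8 − 60)^(-0.07551) = 288.1·18.8^(-0.07551) = 288.1·0.80129 = 230.851.
B = 255 by definition for t > 66.
Dividing each by 255: (0.8747, 0.9053, 1.0000) → (0.875, 0.905, 1.000).

(0.875, 0.905, 1.000)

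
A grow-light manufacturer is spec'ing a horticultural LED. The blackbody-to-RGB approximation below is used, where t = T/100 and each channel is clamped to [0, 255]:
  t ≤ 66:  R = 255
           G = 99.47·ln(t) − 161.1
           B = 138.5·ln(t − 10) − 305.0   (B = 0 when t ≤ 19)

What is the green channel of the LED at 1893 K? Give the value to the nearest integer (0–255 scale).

131

t = 1893/100 = 18.93; the t ≤ 66 branch applies.
G = 99.47·ln 18.93 − 161.1 = 99.47·2.9407 − 161.1 = 131.416.
Rounded: 131.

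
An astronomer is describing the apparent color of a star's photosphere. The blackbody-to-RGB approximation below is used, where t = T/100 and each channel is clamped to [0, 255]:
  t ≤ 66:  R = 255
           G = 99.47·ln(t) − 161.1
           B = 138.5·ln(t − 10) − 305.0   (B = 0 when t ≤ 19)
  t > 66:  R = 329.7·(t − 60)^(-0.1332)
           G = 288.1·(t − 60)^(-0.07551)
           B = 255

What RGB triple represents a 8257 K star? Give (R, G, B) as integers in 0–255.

(218, 228, 255)

t = 8257/100 = 82.57; the t > 66 branch applies.
R = 329.7·(82.57 − 60)^(-0.1332) = 329.7·22.57^(-0.1332) = 329.7·0.66025 = 217.685.
G = 288.1·(82.57 − 60)^(-0.07551) = 288.1·22.57^(-0.07551) = 288.1·0.79031 = 227.687.
B = 255 by definition for t > 66.
Rounded: (218, 228, 255).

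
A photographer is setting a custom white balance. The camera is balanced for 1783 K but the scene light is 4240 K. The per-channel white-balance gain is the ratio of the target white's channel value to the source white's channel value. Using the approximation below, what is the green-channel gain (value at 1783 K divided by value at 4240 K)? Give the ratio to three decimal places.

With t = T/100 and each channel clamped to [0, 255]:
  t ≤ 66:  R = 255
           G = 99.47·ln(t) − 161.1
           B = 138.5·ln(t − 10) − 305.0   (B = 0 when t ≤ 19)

At 4240 K (t = 42.4):
  G = 99.47·ln 42.4 − 161.1 = 99.47·3.7471 − 161.1 = 211.629.
At 1783 K (t = 17.83):
  G = 99.47·ln 17.83 − 161.1 = 99.47·2.8809 − 161.1 = 125.461.
Gain = 125.461 / 211.629 = 0.5928 → 0.593.

0.593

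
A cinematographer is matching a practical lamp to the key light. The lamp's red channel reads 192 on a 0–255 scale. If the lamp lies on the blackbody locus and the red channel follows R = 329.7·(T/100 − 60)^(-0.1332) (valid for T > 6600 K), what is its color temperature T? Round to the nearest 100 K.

(t − 60)^(-0.1332) = 192/329.7 = 0.58235.
t − 60 = 0.58235^(1/-0.1332) = 0.58235^(-7.508) = 57.929, so t = 117.929.
T = 100·t = 11793 K → 11800 K to the nearest 100 K.

11800 K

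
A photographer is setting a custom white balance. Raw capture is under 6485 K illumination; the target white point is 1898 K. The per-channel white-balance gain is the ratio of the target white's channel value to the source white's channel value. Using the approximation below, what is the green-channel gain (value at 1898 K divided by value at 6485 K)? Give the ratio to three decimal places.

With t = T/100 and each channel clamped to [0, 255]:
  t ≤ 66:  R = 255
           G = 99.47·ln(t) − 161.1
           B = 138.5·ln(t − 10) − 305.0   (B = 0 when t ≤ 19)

0.519

At 6485 K (t = 64.85):
  G = 99.47·ln 64.85 − 161.1 = 99.47·4.1721 − 161.1 = 253.896.
At 1898 K (t = 18.98):
  G = 99.47·ln 18.98 − 161.1 = 99.47·2.9434 − 161.1 = 131.679.
Gain = 131.679 / 253.896 = 0.5186 → 0.519.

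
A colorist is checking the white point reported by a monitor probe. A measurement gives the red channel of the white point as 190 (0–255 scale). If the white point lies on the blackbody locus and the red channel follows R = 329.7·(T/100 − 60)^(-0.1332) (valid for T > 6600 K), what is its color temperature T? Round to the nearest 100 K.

12300 K

(t − 60)^(-0.1332) = 190/329.7 = 0.57628.
t − 60 = 0.57628^(1/-0.1332) = 0.57628^(-7.508) = 62.667, so t = 122.667.
T = 100·t = 12267 K → 12300 K to the nearest 100 K.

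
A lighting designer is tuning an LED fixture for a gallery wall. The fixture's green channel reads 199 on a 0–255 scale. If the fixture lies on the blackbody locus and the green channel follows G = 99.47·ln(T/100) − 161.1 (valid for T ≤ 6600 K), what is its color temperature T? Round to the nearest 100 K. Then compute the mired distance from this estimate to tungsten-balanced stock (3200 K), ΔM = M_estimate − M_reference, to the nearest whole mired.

-42 mireds

ln t = (199 + 161.1) / 99.47 = 3.6202.
t = e^3.6202 = 37.345.
T = 100·t = 3734 K → 3700 K to the nearest 100 K.
M_estimate = 10⁶/3700 = 270.27; M_reference = 10⁶/3200 = 312.50.
ΔM = 270.27 − 312.50 = -42.23 → -42 mireds.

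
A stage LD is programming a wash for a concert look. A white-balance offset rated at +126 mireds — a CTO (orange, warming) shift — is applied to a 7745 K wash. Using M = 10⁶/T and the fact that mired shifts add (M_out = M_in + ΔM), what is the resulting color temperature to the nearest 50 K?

M_in = 10⁶/7745 = 129.12 mireds.
M_out = 129.12 + (+126) = 255.12 mireds.
T_out = 10⁶/255.12 = 3919.8 K → 3900 K.

3900 K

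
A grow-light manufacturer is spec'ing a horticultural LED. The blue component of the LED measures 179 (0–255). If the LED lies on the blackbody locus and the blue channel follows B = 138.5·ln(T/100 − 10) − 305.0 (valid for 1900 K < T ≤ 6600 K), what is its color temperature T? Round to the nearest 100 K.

ln(t − 10) = (179 + 305.0) / 138.5 = 3.4946.
t − 10 = e^3.4946 = 32.937, so t = 42.937.
T = 100·t = 4294 K → 4300 K to the nearest 100 K.

4300 K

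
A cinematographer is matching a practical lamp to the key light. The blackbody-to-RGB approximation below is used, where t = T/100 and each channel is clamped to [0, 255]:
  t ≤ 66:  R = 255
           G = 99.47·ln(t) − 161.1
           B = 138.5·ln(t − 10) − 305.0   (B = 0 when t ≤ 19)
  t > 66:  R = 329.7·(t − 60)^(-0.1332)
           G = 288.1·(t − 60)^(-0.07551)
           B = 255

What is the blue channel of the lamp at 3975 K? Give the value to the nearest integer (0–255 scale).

165

t = 3975/100 = 39.75; the t ≤ 66 branch applies.
B = 138.5·ln(39.75 − 10) − 305.0 = 138.5·ln 29.75 − 305.0 = 138.5·3.3928 − 305.0 = 164.907.
Rounded: 165.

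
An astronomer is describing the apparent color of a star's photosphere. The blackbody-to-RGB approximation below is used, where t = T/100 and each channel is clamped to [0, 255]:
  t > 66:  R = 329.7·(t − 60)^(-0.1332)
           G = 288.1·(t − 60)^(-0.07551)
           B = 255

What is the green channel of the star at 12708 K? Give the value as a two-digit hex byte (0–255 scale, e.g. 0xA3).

t = 12708/100 = 127.08; the t > 66 branch applies.
G = 288.1·(127.08 − 60)^(-0.07551) = 288.1·67.08^(-0.07551) = 288.1·0.72790 = 209.709.
Rounded: 210; in hex, 0xD2.

0xD2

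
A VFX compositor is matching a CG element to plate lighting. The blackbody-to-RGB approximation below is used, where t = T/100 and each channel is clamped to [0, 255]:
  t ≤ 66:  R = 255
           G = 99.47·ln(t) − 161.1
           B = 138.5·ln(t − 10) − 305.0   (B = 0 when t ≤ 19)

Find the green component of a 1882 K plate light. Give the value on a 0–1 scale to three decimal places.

0.513

t = 1882/100 = 18.82; the t ≤ 66 branch applies.
G = 99.47·ln 18.82 − 161.1 = 99.47·2.9349 − 161.1 = 130.837.
On a 0–1 scale: 130.837/255 = 0.5131 → 0.513.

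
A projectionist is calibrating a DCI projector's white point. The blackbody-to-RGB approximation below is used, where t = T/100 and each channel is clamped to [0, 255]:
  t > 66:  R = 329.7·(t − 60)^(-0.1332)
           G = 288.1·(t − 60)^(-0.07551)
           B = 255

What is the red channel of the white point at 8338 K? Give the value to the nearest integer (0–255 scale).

t = 8338/100 = 83.38; the t > 66 branch applies.
R = 329.7·(83.38 − 60)^(-0.1332) = 329.7·23.38^(-0.1332) = 329.7·0.65716 = 216.665.
Rounded: 217.

217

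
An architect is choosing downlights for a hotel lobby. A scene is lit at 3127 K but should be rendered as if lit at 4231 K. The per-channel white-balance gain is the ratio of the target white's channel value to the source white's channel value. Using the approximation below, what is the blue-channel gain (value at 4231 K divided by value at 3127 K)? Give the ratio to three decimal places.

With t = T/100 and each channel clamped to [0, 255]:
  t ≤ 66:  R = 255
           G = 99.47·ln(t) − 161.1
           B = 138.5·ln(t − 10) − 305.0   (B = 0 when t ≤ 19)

At 3127 K (t = 31.27):
  B = 138.5·ln(31.27 − 10) − 305.0 = 138.5·ln 21.27 − 305.0 = 138.5·3.0573 − 305.0 = 118.436.
At 4231 K (t = 42.31):
  B = 138.5·ln(42.31 − 10) − 305.0 = 138.5·ln 32.31 − 305.0 = 138.5·3.4754 − 305.0 = 176.340.
Gain = 176.340 / 118.436 = 1.4889 → 1.489.

1.489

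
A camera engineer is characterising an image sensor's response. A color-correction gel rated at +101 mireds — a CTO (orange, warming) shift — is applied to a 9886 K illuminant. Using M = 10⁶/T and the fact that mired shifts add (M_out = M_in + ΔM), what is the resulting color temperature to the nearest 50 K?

M_in = 10⁶/9886 = 101.15 mireds.
M_out = 101.15 + (+101) = 202.15 mireds.
T_out = 10⁶/202.15 = 4946.7 K → 4950 K.

4950 K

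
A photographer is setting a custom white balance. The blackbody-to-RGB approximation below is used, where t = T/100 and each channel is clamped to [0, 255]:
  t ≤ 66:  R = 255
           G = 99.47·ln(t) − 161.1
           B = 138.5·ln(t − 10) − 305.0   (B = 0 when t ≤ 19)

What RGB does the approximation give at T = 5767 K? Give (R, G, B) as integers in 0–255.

t = 5767/100 = 57.67; the t ≤ 66 branch applies.
R = 255 by definition for t ≤ 66.
G = 99.47·ln 57.67 − 161.1 = 99.47·4.0547 − 161.1 = 242.225.
B = 138.5·ln(57.67 − 10) − 305.0 = 138.5·ln 47.67 − 305.0 = 138.5·3.8643 − 305.0 = 230.206.
Rounded: (255, 242, 230).

(255, 242, 230)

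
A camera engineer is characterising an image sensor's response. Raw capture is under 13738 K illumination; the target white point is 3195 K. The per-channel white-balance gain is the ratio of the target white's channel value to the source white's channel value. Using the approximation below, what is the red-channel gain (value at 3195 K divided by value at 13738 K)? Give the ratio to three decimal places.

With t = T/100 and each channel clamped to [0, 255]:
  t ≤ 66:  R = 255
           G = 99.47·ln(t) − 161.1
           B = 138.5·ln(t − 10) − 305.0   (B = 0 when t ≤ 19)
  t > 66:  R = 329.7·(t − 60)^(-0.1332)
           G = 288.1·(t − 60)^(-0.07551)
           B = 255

1.380

At 13738 K (t = 137.38):
  R = 329.7·(137.38 − 60)^(-0.1332) = 329.7·77.38^(-0.1332) = 329.7·0.56032 = 184.737.
At 3195 K (t = 31.95):
  R = 255 by definition for t ≤ 66.
Gain = 255.000 / 184.737 = 1.3803 → 1.380.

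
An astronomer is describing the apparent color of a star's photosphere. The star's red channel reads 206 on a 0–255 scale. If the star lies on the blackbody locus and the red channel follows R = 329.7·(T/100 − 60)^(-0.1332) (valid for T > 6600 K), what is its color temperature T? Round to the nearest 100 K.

9400 K

(t − 60)^(-0.1332) = 206/329.7 = 0.62481.
t − 60 = 0.62481^(1/-0.1332) = 0.62481^(-7.508) = 34.152, so t = 94.152.
T = 100·t = 9415 K → 9400 K to the nearest 100 K.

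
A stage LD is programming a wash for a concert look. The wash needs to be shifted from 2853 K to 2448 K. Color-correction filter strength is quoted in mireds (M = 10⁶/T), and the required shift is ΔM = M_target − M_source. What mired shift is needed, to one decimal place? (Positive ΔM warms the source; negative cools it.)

M_source = 10⁶/2853 = 350.508; M_target = 10⁶/2448 = 408.497.
ΔM = 408.497 − 350.508 = 57.988 → +58.0 mireds, a warming shift.

+58.0 mireds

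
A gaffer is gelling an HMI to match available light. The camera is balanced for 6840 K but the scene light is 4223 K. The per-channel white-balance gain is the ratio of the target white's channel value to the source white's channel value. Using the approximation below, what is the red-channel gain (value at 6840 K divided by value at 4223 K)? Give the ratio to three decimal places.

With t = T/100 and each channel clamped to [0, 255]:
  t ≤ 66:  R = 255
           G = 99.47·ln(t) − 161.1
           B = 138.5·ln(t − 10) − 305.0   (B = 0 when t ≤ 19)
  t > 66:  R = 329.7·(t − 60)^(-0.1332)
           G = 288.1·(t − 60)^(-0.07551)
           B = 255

0.974

At 4223 K (t = 42.23):
  R = 255 by definition for t ≤ 66.
At 6840 K (t = 68.4):
  R = 329.7·(68.4 − 60)^(-0.1332) = 329.7·8.4^(-0.1332) = 329.7·0.75316 = 248.316.
Gain = 248.316 / 255.000 = 0.9738 → 0.974.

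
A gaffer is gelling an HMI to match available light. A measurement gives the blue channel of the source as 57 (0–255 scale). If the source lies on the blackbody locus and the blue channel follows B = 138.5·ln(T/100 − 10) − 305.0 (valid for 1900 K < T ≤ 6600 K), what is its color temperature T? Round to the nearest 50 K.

ln(t − 10) = (57 + 305.0) / 138.5 = 2.6137.
t − 10 = e^2.6137 = 13.650, so t = 23.650.
T = 100·t = 2365 K → 2350 K to the nearest 50 K.

2350 K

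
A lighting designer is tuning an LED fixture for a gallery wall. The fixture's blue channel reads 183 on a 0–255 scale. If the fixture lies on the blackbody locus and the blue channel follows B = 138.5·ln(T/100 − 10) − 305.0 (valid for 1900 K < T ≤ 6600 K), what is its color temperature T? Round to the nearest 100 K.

4400 K

ln(t − 10) = (183 + 305.0) / 138.5 = 3.5235.
t − 10 = e^3.5235 = 33.902, so t = 43.902.
T = 100·t = 4390 K → 4400 K to the nearest 100 K.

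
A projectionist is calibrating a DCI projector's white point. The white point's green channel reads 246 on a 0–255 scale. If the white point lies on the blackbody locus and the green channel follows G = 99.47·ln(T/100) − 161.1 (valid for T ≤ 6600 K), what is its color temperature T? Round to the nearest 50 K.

6000 K

ln t = (246 + 161.1) / 99.47 = 4.0927.
t = e^4.0927 = 59.901.
T = 100·t = 5990 K → 6000 K to the nearest 50 K.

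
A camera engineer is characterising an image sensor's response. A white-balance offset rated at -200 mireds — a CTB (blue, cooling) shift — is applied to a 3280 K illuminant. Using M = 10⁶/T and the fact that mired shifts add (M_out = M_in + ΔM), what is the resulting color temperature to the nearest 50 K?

9550 K

M_in = 10⁶/3280 = 304.88 mireds.
M_out = 304.88 + (-200) = 104.88 mireds.
T_out = 10⁶/104.88 = 9534.9 K → 9550 K.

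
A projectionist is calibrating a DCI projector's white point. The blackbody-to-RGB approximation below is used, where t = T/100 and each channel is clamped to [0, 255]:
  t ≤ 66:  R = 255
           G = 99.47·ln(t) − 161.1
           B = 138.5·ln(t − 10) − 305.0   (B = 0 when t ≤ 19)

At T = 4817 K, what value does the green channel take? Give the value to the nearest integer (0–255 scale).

t = 4817/100 = 48.17; the t ≤ 66 branch applies.
G = 99.47·ln 48.17 − 161.1 = 99.47·3.8747 − 161.1 = 224.320.
Rounded: 224.

224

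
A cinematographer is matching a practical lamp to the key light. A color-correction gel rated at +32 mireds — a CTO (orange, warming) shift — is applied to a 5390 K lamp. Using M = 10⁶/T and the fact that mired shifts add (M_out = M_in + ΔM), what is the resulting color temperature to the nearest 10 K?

M_in = 10⁶/5390 = 185.53 mireds.
M_out = 185.53 + (+32) = 217.53 mireds.
T_out = 10⁶/217.53 = 4597.1 K → 4600 K.

4600 K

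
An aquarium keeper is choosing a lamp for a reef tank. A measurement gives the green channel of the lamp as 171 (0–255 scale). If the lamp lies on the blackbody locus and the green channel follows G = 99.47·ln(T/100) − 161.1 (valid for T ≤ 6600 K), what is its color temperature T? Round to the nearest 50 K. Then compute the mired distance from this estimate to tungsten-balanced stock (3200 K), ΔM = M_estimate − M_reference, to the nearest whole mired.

ln t = (171 + 161.1) / 99.47 = 3.3387.
t = e^3.3387 = 28.182.
T = 100·t = 2818 K → 2800 K to the nearest 50 K.
M_estimate = 10⁶/2800 = 357.14; M_reference = 10⁶/3200 = 312.50.
ΔM = 357.14 − 312.50 = 44.64 → +45 mireds.

+45 mireds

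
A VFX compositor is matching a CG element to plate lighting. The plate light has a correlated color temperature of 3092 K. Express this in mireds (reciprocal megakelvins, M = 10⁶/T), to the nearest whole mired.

323 mireds

M = 10⁶ / 3092 = 323.415 → 323 mireds.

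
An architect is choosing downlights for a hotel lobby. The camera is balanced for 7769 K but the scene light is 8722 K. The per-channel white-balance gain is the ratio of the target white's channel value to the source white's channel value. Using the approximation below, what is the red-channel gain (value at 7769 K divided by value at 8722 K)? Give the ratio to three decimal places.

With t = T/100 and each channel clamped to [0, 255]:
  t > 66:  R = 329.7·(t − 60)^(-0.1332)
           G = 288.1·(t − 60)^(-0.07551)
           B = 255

At 8722 K (t = 87.22):
  R = 329.7·(87.22 − 60)^(-0.1332) = 329.7·27.22^(-0.1332) = 329.7·0.64398 = 212.320.
At 7769 K (t = 77.69):
  R = 329.7·(77.69 − 60)^(-0.1332) = 329.7·17.69^(-0.1332) = 329.7·0.68203 = 224.865.
Gain = 224.865 / 212.320 = 1.0591 → 1.059.

1.059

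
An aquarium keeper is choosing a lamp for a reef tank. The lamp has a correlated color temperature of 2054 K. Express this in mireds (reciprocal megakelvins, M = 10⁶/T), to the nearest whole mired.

M = 10⁶ / 2054 = 486.855 → 487 mireds.

487 mireds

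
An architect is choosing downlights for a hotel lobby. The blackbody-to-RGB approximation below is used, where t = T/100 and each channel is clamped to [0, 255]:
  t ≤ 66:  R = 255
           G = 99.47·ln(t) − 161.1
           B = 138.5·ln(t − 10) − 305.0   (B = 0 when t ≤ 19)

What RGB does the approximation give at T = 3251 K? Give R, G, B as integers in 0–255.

R=255, G=185, B=126

t = 3251/100 = 32.51; the t ≤ 66 branch applies.
R = 255 by definition for t ≤ 66.
G = 99.47·ln 32.51 − 161.1 = 99.47·3.4815 − 161.1 = 185.210.
B = 138.5·ln(32.51 − 10) − 305.0 = 138.5·ln 22.51 − 305.0 = 138.5·3.1140 − 305.0 = 126.283.
Rounded: (255, 185, 126).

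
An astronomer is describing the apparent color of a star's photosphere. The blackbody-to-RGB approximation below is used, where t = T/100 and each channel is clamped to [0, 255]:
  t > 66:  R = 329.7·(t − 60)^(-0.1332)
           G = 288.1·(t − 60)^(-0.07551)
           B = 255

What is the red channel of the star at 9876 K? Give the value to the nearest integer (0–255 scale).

t = 9876/100 = 98.76; the t > 66 branch applies.
R = 329.7·(98.76 − 60)^(-0.1332) = 329.7·38.76^(-0.1332) = 329.7·0.61437 = 202.557.
Rounded: 203.

203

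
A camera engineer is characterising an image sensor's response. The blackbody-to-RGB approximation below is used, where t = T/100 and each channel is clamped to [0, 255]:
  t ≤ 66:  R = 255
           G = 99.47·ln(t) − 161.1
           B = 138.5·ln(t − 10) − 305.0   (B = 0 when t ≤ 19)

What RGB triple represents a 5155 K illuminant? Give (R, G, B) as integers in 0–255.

t = 5155/100 = 51.55; the t ≤ 66 branch applies.
R = 255 by definition for t ≤ 66.
G = 99.47·ln 51.55 − 161.1 = 99.47·3.9426 − 161.1 = 231.066.
B = 138.5·ln(51.55 − 10) − 305.0 = 138.5·ln 41.55 − 305.0 = 138.5·3.7269 − 305.0 = 211.175.
Rounded: (255, 231, 211).

(255, 231, 211)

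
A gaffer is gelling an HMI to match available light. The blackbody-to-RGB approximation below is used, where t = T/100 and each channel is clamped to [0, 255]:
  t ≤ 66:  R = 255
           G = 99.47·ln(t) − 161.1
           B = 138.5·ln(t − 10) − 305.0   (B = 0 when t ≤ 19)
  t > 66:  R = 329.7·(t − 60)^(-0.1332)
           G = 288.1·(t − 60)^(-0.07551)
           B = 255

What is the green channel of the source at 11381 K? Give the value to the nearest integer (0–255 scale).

t = 11381/100 = 113.81; the t > 66 branch applies.
G = 288.1·(113.81 − 60)^(-0.07551) = 288.1·53.81^(-0.07551) = 288.1·0.74012 = 213.229.
Rounded: 213.

213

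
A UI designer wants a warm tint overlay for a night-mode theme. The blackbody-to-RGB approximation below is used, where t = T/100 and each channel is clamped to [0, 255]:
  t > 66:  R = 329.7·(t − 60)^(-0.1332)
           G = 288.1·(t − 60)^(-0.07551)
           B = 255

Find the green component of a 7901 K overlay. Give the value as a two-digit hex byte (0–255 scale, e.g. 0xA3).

t = 7901/100 = 79.01; the t > 66 branch applies.
G = 288.1·(79.01 − 60)^(-0.07551) = 288.1·19.01^(-0.07551) = 288.1·0.80062 = 230.657.
Rounded: 231; in hex, 0xE7.

0xE7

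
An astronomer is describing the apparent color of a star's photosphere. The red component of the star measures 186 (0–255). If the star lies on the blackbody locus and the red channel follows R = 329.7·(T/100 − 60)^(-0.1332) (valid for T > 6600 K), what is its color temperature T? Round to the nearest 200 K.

(t − 60)^(-0.1332) = 186/329.7 = 0.56415.
t − 60 = 0.56415^(1/-0.1332) = 0.56415^(-7.508) = 73.521, so t = 133.521.
T = 100·t = 13352 K → 13400 K to the nearest 200 K.

13400 K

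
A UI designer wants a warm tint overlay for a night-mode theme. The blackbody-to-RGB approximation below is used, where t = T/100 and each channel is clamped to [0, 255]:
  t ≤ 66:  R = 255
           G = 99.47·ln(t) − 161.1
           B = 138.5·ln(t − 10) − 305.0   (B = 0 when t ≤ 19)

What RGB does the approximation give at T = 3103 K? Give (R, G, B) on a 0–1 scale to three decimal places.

(1.000, 0.708, 0.458)

t = 3103/100 = 31.03; the t ≤ 66 branch applies.
R = 255 by definition for t ≤ 66.
G = 99.47·ln 31.03 − 161.1 = 99.47·3.4350 − 161.1 = 180.575.
B = 138.5·ln(31.03 − 10) − 305.0 = 138.5·ln 21.03 − 305.0 = 138.5·3.0459 − 305.0 = 116.864.
Dividing each by 255: (1.0000, 0.7081, 0.4583) → (1.000, 0.708, 0.458).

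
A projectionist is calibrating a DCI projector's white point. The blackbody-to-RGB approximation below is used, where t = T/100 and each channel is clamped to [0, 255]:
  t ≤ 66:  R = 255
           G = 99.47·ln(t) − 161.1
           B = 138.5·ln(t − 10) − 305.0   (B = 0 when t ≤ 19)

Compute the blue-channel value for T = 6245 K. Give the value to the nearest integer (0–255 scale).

t = 6245/100 = 62.45; the t ≤ 66 branch applies.
B = 138.5·ln(62.45 − 10) − 305.0 = 138.5·ln 52.45 − 305.0 = 138.5·3.9599 − 305.0 = 243.441.
Rounded: 243.

243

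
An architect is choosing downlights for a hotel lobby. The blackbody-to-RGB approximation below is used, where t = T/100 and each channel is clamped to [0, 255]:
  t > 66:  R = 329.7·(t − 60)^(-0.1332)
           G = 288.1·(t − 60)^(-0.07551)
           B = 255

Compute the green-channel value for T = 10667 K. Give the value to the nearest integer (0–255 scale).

t = 10667/100 = 106.67; the t > 66 branch applies.
G = 288.1·(106.67 − 60)^(-0.07551) = 288.1·46.67^(-0.07551) = 288.1·0.74812 = 215.533.
Rounded: 216.

216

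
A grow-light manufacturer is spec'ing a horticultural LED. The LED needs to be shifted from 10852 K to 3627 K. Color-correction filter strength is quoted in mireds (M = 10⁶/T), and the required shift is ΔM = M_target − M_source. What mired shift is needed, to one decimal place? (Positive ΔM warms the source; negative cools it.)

M_source = 10⁶/10852 = 92.149; M_target = 10⁶/3627 = 275.710.
ΔM = 275.710 − 92.149 = 183.561 → +183.6 mireds, a warming shift.

+183.6 mireds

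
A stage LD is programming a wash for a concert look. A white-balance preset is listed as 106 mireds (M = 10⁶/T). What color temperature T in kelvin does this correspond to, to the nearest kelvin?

9434 K

T = 10⁶ / 106 = 9433.96 K → 9434 K.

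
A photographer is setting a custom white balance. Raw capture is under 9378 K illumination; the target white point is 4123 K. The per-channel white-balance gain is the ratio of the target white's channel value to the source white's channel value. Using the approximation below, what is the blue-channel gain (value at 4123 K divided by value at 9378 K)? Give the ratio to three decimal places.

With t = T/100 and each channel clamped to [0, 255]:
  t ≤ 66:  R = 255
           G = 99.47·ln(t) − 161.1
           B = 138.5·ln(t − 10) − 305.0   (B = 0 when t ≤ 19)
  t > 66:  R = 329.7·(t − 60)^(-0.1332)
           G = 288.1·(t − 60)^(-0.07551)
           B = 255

0.673

At 9378 K (t = 93.78):
  B = 255 by definition for t > 66.
At 4123 K (t = 41.23):
  B = 138.5·ln(41.23 − 10) − 305.0 = 138.5·ln 31.23 − 305.0 = 138.5·3.4414 − 305.0 = 171.631.
Gain = 171.631 / 255.000 = 0.6731 → 0.673.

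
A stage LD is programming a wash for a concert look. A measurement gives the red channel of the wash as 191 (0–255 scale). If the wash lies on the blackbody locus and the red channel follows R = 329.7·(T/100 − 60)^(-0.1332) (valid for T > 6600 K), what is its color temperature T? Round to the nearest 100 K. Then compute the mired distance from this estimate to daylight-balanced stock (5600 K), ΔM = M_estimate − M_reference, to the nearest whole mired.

(t − 60)^(-0.1332) = 191/329.7 = 0.57931.
t − 60 = 0.57931^(1/-0.1332) = 0.57931^(-7.508) = 60.245, so t = 120.245.
T = 100·t = 12025 K → 12000 K to the nearest 100 K.
M_estimate = 10⁶/12000 = 83.33; M_reference = 10⁶/5600 = 178.57.
ΔM = 83.33 − 178.57 = -95.24 → -95 mireds.

-95 mireds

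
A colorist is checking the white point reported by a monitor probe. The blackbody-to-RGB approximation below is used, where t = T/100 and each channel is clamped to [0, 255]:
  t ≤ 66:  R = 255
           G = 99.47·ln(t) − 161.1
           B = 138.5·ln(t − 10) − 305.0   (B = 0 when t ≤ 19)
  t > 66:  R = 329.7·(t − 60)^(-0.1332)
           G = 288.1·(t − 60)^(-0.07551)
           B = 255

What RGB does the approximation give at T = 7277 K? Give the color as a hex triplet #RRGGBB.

#EBEEFF

t = 7277/100 = 72.77; the t > 66 branch applies.
R = 329.7·(72.77 − 60)^(-0.1332) = 329.7·12.77^(-0.1332) = 329.7·0.71229 = 234.841.
G = 288.1·(72.77 − 60)^(-0.07551) = 288.1·12.77^(-0.07551) = 288.1·0.82503 = 237.692.
B = 255 by definition for t > 66.
Rounded: (235, 238, 255).
In hex: #EBEEFF.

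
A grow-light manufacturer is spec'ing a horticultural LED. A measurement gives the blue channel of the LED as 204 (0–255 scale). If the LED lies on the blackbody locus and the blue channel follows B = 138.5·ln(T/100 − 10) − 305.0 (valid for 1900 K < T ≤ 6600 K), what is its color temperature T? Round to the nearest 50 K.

ln(t − 10) = (204 + 305.0) / 138.5 = 3.6751.
t − 10 = e^3.6751 = 39.452, so t = 49.452.
T = 100·t = 4945 K → 4950 K to the nearest 50 K.

4950 K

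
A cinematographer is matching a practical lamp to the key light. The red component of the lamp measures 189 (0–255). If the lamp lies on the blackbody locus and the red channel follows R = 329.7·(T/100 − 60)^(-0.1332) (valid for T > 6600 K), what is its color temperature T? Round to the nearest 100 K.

(t − 60)^(-0.1332) = 189/329.7 = 0.57325.
t − 60 = 0.57325^(1/-0.1332) = 0.57325^(-7.508) = 65.199, so t = 125.199.
T = 100·t = 12520 K → 12500 K to the nearest 100 K.

12500 K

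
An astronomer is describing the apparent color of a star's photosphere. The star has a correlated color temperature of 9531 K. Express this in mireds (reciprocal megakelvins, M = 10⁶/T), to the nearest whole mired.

M = 10⁶ / 9531 = 104.921 → 105 mireds.

105 mireds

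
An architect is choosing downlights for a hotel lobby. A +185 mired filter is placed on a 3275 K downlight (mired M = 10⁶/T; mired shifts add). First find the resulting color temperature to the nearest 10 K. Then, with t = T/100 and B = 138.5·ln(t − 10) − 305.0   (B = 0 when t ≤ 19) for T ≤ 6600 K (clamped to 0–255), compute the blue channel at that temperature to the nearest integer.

M_in = 10⁶/3275 = 305.34; M_out = 305.34 + (+185) = 490.34.
T_out = 10⁶/490.34 = 2039.4 K → 2040 K; t = 20.4.
B = 138.5·ln(20.4 − 10) − 305.0 = 138.5·ln 10.4 − 305.0 = 138.5·2.3418 − 305.0 = 19.340.
Rounded: 19.

19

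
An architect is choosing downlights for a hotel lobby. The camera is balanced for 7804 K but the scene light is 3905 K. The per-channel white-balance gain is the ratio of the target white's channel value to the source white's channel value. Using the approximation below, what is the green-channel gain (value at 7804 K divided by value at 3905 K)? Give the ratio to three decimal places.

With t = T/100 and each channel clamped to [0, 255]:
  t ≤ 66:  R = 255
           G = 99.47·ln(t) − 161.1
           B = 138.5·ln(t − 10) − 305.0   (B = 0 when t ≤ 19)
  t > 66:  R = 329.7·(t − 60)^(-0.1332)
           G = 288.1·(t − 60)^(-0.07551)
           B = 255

1.138

At 3905 K (t = 39.05):
  G = 99.47·ln 39.05 − 161.1 = 99.47·3.6648 − 161.1 = 203.442.
At 7804 K (t = 78.04):
  G = 288.1·(78.04 − 60)^(-0.07551) = 288.1·18.04^(-0.07551) = 288.1·0.80379 = 231.571.
Gain = 231.571 / 203.442 = 1.1383 → 1.138.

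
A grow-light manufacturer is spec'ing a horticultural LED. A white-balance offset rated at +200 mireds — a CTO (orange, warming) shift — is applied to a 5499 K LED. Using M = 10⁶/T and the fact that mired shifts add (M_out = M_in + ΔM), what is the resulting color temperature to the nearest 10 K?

M_in = 10⁶/5499 = 181.85 mireds.
M_out = 181.85 + (+200) = 381.85 mireds.
T_out = 10⁶/381.85 = 2618.8 K → 2620 K.

2620 K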